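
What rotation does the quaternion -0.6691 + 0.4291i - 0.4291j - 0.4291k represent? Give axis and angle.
axis = (√3/3, -√3/3, -√3/3), θ = 264°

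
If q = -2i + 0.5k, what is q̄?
2i - 0.5k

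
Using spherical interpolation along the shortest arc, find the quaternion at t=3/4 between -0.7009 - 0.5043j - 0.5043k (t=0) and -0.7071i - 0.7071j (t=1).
-0.2228 - 0.595i - 0.7554j - 0.1603k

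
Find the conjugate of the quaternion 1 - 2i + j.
1 + 2i - j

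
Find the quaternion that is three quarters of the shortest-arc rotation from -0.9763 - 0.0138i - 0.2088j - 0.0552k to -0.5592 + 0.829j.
-0.777 - 0.0044i + 0.6292j - 0.0174k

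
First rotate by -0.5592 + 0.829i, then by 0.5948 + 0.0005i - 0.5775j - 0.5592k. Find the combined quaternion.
-0.333 + 0.4928i - 0.1406j + 0.7915k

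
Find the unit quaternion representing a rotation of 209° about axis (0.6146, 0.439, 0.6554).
-0.2504 + 0.595i + 0.425j + 0.6345k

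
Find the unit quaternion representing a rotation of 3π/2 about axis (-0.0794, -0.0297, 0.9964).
-0.7071 - 0.0561i - 0.021j + 0.7046k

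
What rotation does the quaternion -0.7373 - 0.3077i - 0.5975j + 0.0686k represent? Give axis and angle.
axis = (-0.4555, -0.8844, 0.1015), θ = 275°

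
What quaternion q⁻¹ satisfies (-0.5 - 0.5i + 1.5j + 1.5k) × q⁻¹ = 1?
-0.1 + 0.1i - 0.3j - 0.3k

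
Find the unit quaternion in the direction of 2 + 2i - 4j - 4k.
0.3162 + 0.3162i - 0.6325j - 0.6325k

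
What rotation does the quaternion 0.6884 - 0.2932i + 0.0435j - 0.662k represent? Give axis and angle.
axis = (-0.4042, 0.06, -0.9127), θ = 93°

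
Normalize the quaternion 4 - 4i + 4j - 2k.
0.5547 - 0.5547i + 0.5547j - 0.2774k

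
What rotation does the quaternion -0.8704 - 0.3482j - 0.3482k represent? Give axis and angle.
axis = (0, -√2/2, -√2/2), θ = 301°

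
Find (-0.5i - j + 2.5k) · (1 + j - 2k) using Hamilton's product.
6 - i - 2j + 2k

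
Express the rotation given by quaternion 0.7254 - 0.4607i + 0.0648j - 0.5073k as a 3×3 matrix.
[[0.4769, 0.6763, 0.5614], [-0.7957, 0.0608, 0.6026], [0.3734, -0.7341, 0.5671]]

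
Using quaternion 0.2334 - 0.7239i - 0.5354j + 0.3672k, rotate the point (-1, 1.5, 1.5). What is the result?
(-0.424, -1.506, -1.747)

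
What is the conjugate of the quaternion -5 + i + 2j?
-5 - i - 2j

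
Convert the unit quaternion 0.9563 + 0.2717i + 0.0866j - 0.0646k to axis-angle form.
axis = (0.9292, 0.2962, -0.2209), θ = 34°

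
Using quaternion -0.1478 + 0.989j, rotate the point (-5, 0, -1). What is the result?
(5.074, 0, -0.505)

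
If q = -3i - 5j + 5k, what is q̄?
3i + 5j - 5k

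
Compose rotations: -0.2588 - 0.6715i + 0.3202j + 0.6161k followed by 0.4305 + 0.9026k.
-0.6675 - 0.5781i - 0.4682j + 0.0316k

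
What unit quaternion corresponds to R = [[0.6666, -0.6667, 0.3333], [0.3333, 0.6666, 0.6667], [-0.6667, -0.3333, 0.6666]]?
0.866 - 0.2887i + 0.2887j + 0.2887k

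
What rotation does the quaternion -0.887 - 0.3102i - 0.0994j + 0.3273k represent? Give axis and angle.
axis = (-0.6718, -0.2153, 0.7088), θ = 305°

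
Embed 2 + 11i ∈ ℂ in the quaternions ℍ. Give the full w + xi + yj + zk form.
2 + 11i + 0j + 0k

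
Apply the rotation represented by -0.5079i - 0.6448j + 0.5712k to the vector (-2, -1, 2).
(-0.847, -2.615, 1.202)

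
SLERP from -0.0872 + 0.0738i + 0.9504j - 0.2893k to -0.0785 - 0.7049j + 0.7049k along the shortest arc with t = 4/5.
0.0456 + 0.0154i + 0.772j - 0.6338k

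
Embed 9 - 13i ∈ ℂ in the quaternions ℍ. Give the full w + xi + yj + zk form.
9 - 13i + 0j + 0k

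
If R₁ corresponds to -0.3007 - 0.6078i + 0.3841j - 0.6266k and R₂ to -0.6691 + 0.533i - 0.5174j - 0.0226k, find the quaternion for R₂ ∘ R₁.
0.7097 + 0.5793i + 0.2463j + 0.3163k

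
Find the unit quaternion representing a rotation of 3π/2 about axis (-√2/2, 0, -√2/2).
-0.7071 - 0.5i - 0.5k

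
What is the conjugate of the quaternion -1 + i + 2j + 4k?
-1 - i - 2j - 4k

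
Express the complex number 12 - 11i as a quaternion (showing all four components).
12 - 11i + 0j + 0k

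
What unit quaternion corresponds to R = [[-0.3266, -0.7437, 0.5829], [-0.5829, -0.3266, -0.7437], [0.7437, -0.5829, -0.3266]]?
0.0698 + 0.5759i - 0.5759j + 0.5759k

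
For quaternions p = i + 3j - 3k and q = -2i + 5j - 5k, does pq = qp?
No: pq = -28 + 11j + 11k ≠ -28 - 11j - 11k = qp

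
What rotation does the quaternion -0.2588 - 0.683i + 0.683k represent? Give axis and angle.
axis = (-√2/2, 0, √2/2), θ = 7π/6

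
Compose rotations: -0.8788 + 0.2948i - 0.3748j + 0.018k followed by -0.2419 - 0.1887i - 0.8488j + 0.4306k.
-0.0577 + 0.2406i + 0.9669j - 0.0618k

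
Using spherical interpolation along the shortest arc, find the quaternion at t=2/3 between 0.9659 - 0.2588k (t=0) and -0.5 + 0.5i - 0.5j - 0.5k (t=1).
0.7909 - 0.3858i + 0.3858j + 0.2772k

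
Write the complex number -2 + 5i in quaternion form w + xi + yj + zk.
-2 + 5i + 0j + 0k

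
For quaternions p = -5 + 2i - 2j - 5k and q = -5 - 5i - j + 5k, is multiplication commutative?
No: pq = 58 + 30j - 12k ≠ 58 + 30i + 12k = qp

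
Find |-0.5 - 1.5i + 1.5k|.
2.179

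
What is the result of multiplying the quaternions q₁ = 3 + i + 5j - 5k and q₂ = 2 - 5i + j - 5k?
-19 - 33i + 43j + k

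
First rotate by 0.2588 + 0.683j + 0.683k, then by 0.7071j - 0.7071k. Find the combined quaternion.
0.9659i + 0.183j - 0.183k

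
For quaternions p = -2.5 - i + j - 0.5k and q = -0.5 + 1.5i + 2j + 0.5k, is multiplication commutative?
No: pq = 1 - 1.75i - 5.75j - 4.5k ≠ 1 - 4.75i - 5.25j + 2.5k = qp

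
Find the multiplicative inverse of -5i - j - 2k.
0.1667i + 0.0333j + 0.0667k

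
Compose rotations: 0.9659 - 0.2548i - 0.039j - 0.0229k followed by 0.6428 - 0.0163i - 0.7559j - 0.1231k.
0.5844 - 0.167i - 0.7242j - 0.3256k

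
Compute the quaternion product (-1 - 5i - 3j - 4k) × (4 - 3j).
-13 - 32i - 9j - k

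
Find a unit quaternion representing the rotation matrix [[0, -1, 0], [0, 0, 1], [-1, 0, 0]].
0.5 - 0.5i + 0.5j + 0.5k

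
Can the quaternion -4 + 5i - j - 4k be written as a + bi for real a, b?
No. The quaternion -4 + 5i - j - 4k has j-coefficient y = -1 and k-coefficient z = -4, not both zero, so it does not lie in the complex subalgebra spanned by 1 and i.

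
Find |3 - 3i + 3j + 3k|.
6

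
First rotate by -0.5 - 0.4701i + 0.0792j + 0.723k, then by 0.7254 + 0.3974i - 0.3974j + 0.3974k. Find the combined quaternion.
-0.4317 - 0.8585i - 0.218j + 0.1704k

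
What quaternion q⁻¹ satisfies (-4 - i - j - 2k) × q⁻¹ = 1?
-0.1818 + 0.0455i + 0.0455j + 0.0909k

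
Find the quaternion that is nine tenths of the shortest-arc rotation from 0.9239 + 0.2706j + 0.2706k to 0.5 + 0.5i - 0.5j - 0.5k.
0.6112 + 0.4819i - 0.444j - 0.444k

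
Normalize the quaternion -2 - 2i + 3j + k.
-0.4714 - 0.4714i + 0.7071j + 0.2357k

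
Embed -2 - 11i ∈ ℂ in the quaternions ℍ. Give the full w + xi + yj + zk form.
-2 - 11i + 0j + 0k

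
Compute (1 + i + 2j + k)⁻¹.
0.1429 - 0.1429i - 0.2857j - 0.1429k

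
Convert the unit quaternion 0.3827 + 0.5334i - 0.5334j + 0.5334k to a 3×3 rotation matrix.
[[-0.1381, -0.9773, 0.1608], [-0.1608, -0.1381, -0.9773], [0.9773, -0.1608, -0.1381]]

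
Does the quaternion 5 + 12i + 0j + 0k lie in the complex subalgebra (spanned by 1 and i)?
Yes. The quaternion 5 + 12i has j- and k-coefficients y = z = 0, so it lies in the complex subalgebra spanned by 1 and i.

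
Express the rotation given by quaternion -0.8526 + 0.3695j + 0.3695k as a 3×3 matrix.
[[0.4539, 0.6301, -0.6301], [-0.6301, 0.7269, 0.2731], [0.6301, 0.2731, 0.7269]]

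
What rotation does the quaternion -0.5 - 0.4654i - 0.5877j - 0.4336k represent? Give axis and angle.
axis = (-0.5374, -0.6786, -0.5007), θ = 4π/3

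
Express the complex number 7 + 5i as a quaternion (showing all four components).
7 + 5i + 0j + 0k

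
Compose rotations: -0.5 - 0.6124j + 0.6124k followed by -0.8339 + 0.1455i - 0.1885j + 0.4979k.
-0.0034 + 0.1167i + 0.5158j - 0.8487k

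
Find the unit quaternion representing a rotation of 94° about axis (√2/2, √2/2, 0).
0.682 + 0.5171i + 0.5171j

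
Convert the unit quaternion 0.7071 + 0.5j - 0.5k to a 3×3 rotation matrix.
[[0, 0.7071, 0.7071], [-0.7071, 0.5, -0.5], [-0.7071, -0.5, 0.5]]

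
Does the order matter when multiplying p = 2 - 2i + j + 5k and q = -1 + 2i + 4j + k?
Yes: pq = -7 - 13i + 19j - 13k ≠ -7 + 25i - 5j + 7k = qp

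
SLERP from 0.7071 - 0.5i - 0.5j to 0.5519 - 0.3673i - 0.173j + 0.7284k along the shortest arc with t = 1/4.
0.7151 - 0.4992i - 0.4446j + 0.2044k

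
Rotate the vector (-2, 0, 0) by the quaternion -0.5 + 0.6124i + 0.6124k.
(-0.5, 1.225, -1.5)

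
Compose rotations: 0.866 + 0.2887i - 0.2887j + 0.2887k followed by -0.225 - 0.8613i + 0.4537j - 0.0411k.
0.1967 - 0.6917i + 0.6947j + 0.0171k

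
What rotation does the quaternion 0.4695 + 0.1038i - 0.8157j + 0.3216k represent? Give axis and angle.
axis = (0.1176, -0.9239, 0.3642), θ = 124°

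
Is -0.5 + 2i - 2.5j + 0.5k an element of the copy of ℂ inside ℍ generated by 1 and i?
No. The quaternion -0.5 + 2i - 2.5j + 0.5k has j-coefficient y = -2.5 and k-coefficient z = 0.5, not both zero, so it does not lie in the complex subalgebra spanned by 1 and i.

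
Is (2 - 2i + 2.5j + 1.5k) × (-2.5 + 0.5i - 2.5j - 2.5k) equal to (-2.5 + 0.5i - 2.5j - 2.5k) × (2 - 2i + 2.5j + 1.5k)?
No: pq = 6 + 3.5i - 15.5j - 5k ≠ 6 + 8.5i - 7j - 12.5k = qp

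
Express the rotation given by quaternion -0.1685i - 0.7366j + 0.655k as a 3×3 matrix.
[[-0.9432, 0.2482, -0.2207], [0.2482, 0.0852, -0.9649], [-0.2207, -0.9649, -0.1419]]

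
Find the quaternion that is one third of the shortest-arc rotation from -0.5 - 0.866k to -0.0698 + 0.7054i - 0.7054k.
-0.3845 + 0.2638i - 0.8846k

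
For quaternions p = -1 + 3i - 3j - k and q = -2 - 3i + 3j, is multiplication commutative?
No: pq = 20 + 6j + 2k ≠ 20 - 6i + 2k = qp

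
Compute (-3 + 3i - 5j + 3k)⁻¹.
-0.0577 - 0.0577i + 0.0962j - 0.0577k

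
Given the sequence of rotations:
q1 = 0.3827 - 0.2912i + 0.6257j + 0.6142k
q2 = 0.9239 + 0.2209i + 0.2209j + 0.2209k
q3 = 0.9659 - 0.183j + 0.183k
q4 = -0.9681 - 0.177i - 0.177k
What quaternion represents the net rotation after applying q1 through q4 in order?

q2 · q1 = 0.144 - 0.187i + 0.4626j + 0.8545k
q3 · q2 · q1 = 0.0674 - 0.4217i + 0.3863j + 0.8175k
q4 · q3 · q2 · q1 = 0.0048 + 0.4647i - 0.1546j - 0.8717k
0.0048 + 0.4647i - 0.1546j - 0.8717k


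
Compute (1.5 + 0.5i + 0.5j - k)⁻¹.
0.4 - 0.1333i - 0.1333j + 0.2667k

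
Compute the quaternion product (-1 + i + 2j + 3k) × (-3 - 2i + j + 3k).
-6 + 2i - 16j - 7k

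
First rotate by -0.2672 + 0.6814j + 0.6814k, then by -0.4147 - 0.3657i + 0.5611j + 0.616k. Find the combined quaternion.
-0.6913 + 0.0603i - 0.1833j - 0.6964k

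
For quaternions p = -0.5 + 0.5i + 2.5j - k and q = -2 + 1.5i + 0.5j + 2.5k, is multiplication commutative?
No: pq = 1.5 + 5i - 8j - 2.75k ≠ 1.5 - 8.5i - 2.5j + 4.25k = qp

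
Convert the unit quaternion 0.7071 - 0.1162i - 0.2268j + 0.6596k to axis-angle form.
axis = (-0.1643, -0.3207, 0.9328), θ = π/2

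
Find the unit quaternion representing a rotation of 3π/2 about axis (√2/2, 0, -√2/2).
-0.7071 + 0.5i - 0.5k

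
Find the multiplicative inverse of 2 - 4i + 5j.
0.0444 + 0.0889i - 0.1111j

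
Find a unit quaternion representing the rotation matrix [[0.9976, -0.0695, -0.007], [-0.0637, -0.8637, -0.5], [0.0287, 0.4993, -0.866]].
0.2588 + 0.9653i - 0.0345j + 0.0056k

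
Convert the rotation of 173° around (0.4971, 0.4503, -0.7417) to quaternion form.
0.061 + 0.4962i + 0.4495j - 0.7403k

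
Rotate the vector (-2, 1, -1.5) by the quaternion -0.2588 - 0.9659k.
(1.232, -1.866, -1.5)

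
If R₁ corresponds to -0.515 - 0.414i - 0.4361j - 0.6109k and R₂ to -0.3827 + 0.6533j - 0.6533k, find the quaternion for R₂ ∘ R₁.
0.0829 - 0.5256i + 0.1009j + 0.8407k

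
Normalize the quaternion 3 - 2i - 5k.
0.4867 - 0.3244i - 0.8111k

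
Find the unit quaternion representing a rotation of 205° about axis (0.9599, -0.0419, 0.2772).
-0.2164 + 0.9371i - 0.0409j + 0.2706k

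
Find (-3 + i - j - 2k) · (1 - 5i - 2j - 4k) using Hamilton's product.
-8 + 16i + 19j + 3k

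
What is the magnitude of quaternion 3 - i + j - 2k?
√15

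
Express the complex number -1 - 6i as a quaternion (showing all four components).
-1 - 6i + 0j + 0k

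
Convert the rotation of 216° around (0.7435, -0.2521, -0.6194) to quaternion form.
-0.309 + 0.7071i - 0.2398j - 0.5891k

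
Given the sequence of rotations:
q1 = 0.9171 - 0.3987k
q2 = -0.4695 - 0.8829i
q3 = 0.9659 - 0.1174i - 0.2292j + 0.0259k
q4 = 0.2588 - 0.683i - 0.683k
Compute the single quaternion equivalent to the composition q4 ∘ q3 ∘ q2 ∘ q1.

q2 · q1 = -0.4306 - 0.8097i - 0.352j + 0.1872k
q3 · q2 · q1 = -0.5965 - 0.7653i - 0.2403j + 0.0254k
q4 · q3 · q2 · q1 = -0.6597 + 0.0452i + 0.4779j + 0.5781k
-0.6597 + 0.0452i + 0.4779j + 0.5781k


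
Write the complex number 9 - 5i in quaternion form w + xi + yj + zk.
9 - 5i + 0j + 0k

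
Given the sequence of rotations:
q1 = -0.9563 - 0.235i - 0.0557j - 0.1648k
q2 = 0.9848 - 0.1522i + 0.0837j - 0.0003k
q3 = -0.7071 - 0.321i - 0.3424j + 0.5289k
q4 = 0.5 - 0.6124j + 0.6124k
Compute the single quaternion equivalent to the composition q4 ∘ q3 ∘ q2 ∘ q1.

q2 · q1 = -0.9729 - 0.0997i - 0.1599j - 0.1339k
q3 · q2 · q1 = 0.672 + 0.5132i + 0.3505j - 0.4027k
q4 · q3 · q2 · q1 = 0.7973 + 0.2886i + 0.078j + 0.5245k
0.7973 + 0.2886i + 0.078j + 0.5245k


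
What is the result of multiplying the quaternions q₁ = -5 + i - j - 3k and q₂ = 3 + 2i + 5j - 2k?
-18 + 10i - 32j + 8k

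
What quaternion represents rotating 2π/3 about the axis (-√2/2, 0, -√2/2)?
0.5 - 0.6124i - 0.6124k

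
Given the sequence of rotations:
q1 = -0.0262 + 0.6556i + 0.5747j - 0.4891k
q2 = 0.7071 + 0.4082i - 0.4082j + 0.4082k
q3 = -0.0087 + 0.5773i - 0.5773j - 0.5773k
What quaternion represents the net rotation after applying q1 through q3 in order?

q2 · q1 = 0.1481 + 0.4179i + 0.8843j + 0.1457k
q3 · q2 · q1 = 0.3521 + 0.5083i - 0.4186j + 0.665k
0.3521 + 0.5083i - 0.4186j + 0.665k


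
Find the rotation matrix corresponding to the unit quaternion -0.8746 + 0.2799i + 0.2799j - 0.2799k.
[[0.6866, -0.3329, -0.6463], [0.6463, 0.6866, 0.3329], [0.3329, -0.6463, 0.6866]]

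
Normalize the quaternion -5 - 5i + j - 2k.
-0.6742 - 0.6742i + 0.1348j - 0.2697k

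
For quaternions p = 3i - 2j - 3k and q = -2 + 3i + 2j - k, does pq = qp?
No: pq = -8 + 2i - 2j + 18k ≠ -8 - 14i + 10j - 6k = qp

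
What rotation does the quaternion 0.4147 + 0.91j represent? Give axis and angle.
axis = (0, 1, 0), θ = 131°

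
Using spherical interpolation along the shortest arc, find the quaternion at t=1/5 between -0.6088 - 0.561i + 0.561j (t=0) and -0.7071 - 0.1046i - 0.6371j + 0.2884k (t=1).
-0.7632 - 0.5467i + 0.3344j + 0.0826k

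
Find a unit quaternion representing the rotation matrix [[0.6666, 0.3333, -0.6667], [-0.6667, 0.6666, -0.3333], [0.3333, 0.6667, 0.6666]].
0.866 + 0.2887i - 0.2887j - 0.2887k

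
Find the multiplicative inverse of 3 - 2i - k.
0.2143 + 0.1429i + 0.0714k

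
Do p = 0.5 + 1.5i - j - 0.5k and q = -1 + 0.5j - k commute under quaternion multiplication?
No: pq = -0.5 - 0.25i + 2.75j + 0.75k ≠ -0.5 - 2.75i - 0.25j - 0.75k = qp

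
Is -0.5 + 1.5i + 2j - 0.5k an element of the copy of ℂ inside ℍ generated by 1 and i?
No. The quaternion -0.5 + 1.5i + 2j - 0.5k has j-coefficient y = 2 and k-coefficient z = -0.5, not both zero, so it does not lie in the complex subalgebra spanned by 1 and i.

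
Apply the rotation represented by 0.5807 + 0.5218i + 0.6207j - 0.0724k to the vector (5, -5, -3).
(-4.5, 2.681, -5.618)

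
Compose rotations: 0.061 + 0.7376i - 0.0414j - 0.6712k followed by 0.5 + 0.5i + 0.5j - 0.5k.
-0.6532 + 0.043i - 0.0234j - 0.7556k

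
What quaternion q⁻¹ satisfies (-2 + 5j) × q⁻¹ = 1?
-0.069 - 0.1724j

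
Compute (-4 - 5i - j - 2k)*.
-4 + 5i + j + 2k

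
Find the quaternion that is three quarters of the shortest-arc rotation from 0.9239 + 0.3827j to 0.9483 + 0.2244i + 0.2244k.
0.965 + 0.1715i + 0.0996j + 0.1715k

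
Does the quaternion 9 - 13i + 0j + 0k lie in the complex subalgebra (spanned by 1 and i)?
Yes. The quaternion 9 - 13i has j- and k-coefficients y = z = 0, so it lies in the complex subalgebra spanned by 1 and i.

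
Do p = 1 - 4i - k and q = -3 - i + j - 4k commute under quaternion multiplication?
No: pq = -11 + 12i - 14j - 5k ≠ -11 + 10i + 16j + 3k = qp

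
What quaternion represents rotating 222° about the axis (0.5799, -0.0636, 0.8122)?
-0.3584 + 0.5414i - 0.0594j + 0.7583k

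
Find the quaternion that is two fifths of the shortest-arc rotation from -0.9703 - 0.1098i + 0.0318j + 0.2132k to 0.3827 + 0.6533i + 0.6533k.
-0.8939 - 0.4108i + 0.0229j - 0.1779k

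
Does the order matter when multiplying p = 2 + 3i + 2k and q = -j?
Yes: pq = 2i - 2j - 3k ≠ -2i - 2j + 3k = qp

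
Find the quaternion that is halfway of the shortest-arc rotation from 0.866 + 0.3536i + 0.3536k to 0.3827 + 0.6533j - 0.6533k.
0.8417 + 0.2384i + 0.4404j - 0.202k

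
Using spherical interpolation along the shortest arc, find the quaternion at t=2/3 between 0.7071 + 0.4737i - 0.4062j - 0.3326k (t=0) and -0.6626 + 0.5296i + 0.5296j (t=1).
0.7872 - 0.2078i - 0.5647j - 0.1349k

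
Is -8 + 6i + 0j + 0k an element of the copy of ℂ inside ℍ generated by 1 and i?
Yes. The quaternion -8 + 6i has j- and k-coefficients y = z = 0, so it lies in the complex subalgebra spanned by 1 and i.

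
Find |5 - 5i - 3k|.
√59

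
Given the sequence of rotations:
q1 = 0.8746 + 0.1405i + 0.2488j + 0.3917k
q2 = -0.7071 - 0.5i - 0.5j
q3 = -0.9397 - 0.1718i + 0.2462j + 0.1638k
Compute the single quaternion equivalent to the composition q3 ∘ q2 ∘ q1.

q2 · q1 = -0.4238 - 0.7325i - 0.4174j - 0.3311k
q3 · q2 · q1 = 0.4294 + 0.748i + 0.111j + 0.4938k
0.4294 + 0.748i + 0.111j + 0.4938k


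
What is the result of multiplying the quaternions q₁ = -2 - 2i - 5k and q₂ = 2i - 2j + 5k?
29 - 14i + 4j - 6k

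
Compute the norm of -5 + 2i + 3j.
√38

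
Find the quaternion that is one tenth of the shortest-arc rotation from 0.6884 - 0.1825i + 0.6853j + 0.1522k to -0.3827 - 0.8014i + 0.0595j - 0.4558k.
0.7219 - 0.0618i + 0.6555j + 0.2129k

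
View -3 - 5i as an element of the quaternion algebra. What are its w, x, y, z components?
-3 - 5i + 0j + 0k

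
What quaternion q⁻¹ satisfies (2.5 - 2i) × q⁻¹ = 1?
0.2439 + 0.1951i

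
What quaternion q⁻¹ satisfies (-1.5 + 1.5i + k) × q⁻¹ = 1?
-0.2727 - 0.2727i - 0.1818k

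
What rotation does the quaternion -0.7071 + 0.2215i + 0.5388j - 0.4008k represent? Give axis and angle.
axis = (0.3132, 0.762, -0.5668), θ = 3π/2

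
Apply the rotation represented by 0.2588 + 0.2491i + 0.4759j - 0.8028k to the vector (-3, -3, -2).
(0.575, 3.561, 2.998)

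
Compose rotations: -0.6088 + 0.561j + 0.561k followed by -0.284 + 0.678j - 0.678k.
0.1729 + 0.7607i - 0.5721j + 0.2534k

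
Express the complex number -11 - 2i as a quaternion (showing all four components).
-11 - 2i + 0j + 0k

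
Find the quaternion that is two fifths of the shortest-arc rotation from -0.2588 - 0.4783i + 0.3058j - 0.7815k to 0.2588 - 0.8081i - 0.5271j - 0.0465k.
-0.0559 - 0.7887i - 0.0519j - 0.61k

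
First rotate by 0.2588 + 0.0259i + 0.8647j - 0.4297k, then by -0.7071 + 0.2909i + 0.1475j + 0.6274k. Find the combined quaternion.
-0.0485 - 0.5489i - 0.432j + 0.7139k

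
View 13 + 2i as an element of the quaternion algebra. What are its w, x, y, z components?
13 + 2i + 0j + 0k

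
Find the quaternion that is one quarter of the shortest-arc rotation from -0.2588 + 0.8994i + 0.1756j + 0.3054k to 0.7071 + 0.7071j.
-0.4963 + 0.8164i - 0.102j + 0.2772k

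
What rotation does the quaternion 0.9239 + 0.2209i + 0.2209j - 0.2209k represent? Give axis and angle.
axis = (√3/3, √3/3, -√3/3), θ = π/4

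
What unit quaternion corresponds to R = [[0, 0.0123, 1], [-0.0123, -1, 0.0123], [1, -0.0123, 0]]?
-0.0087 + 0.7071i + 0.7071k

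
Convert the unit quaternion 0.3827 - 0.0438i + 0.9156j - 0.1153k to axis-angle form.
axis = (-0.0474, 0.991, -0.1248), θ = 3π/4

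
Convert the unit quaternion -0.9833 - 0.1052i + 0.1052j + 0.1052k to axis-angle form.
axis = (-√3/3, √3/3, √3/3), θ = 339°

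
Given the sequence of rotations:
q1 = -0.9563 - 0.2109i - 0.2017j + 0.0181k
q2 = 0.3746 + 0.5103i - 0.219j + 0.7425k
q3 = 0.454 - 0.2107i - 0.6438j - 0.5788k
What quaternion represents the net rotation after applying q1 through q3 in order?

q2 · q1 = -0.3082 - 0.4212i - 0.032j - 0.8524k
q3 · q2 · q1 = -0.7426 + 0.404i + 0.2481j - 0.473k
-0.7426 + 0.404i + 0.2481j - 0.473k


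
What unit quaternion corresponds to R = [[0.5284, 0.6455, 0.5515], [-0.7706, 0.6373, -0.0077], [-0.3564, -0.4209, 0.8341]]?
0.866 - 0.1193i + 0.2621j - 0.4088k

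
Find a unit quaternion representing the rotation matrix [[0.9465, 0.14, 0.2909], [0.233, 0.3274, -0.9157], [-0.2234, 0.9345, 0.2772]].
0.7986 + 0.5792i + 0.161j + 0.0291k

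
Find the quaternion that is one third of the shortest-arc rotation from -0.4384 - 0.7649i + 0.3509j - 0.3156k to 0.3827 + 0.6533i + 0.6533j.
-0.4855 - 0.8412i + 0.0002j - 0.238k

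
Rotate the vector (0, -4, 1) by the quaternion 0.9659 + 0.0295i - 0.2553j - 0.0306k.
(-0.671, -4.027, 0.577)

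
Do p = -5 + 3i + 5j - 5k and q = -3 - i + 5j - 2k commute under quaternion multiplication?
No: pq = -17 + 11i - 29j + 45k ≠ -17 - 19i - 51j + 5k = qp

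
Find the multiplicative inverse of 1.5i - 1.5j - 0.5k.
-0.3158i + 0.3158j + 0.1053k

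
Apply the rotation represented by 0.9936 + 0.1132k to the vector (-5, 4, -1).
(-5.772, 2.773, -1)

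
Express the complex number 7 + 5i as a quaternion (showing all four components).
7 + 5i + 0j + 0k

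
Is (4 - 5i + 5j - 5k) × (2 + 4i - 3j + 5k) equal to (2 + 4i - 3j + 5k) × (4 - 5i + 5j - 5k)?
No: pq = 68 + 16i + 3j + 5k ≠ 68 - 4i - 7j + 15k = qp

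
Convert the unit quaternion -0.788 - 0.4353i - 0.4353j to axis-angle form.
axis = (-√2/2, -√2/2, 0), θ = 284°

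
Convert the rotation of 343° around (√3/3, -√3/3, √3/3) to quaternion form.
-0.989 + 0.0853i - 0.0853j + 0.0853k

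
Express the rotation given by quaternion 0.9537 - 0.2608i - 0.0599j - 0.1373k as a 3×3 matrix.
[[0.9551, 0.2931, -0.0426], [-0.2306, 0.8263, 0.5139], [0.1859, -0.481, 0.8568]]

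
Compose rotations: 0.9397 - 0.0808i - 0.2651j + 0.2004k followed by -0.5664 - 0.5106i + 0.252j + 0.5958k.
-0.6261 - 0.2256i + 0.4411j + 0.6021k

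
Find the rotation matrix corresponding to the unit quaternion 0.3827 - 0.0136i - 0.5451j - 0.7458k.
[[-0.7067, 0.5857, -0.3969], [-0.556, -0.1128, 0.8235], [0.4375, 0.8027, 0.4054]]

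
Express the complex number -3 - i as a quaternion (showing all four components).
-3 - i + 0j + 0k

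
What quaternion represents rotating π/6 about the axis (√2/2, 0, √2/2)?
0.9659 + 0.183i + 0.183k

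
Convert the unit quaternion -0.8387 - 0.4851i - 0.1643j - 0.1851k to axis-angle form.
axis = (-0.8908, -0.3017, -0.3399), θ = 294°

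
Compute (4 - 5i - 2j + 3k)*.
4 + 5i + 2j - 3k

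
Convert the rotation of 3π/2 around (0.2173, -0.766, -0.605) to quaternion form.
-0.7071 + 0.1537i - 0.5416j - 0.4278k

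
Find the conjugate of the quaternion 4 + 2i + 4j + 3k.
4 - 2i - 4j - 3k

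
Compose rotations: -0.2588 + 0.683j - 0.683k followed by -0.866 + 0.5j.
-0.1174 - 0.3415i - 0.7209j + 0.5915k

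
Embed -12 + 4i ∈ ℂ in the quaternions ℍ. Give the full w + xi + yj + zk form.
-12 + 4i + 0j + 0k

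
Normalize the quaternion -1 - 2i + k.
-0.4082 - 0.8165i + 0.4082k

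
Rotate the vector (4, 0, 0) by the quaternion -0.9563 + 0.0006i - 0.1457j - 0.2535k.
(3.316, 1.939, -1.116)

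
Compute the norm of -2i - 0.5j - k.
2.291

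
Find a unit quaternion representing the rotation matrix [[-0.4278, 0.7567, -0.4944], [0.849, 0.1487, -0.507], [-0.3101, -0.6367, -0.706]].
-0.061 + 0.5314i + 0.7554j - 0.3785k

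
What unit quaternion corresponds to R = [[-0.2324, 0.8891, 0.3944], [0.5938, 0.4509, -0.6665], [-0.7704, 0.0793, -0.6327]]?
0.3827 + 0.4872i + 0.7609j - 0.1929k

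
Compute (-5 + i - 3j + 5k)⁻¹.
-0.0833 - 0.0167i + 0.05j - 0.0833k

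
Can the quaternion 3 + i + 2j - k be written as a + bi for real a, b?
No. The quaternion 3 + i + 2j - k has j-coefficient y = 2 and k-coefficient z = -1, not both zero, so it does not lie in the complex subalgebra spanned by 1 and i.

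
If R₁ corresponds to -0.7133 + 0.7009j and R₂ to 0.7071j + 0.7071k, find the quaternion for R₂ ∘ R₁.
-0.4956 - 0.4956i - 0.5044j - 0.5044k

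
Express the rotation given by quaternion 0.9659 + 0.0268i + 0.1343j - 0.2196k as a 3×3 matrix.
[[0.8675, 0.4314, 0.2477], [-0.417, 0.9021, -0.1108], [-0.2712, -0.0072, 0.9625]]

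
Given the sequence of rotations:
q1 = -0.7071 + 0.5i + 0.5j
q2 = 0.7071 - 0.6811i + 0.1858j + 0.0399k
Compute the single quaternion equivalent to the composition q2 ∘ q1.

q2 · q1 = -0.2523 + 0.8152i + 0.2421j - 0.4617k
-0.2523 + 0.8152i + 0.2421j - 0.4617k


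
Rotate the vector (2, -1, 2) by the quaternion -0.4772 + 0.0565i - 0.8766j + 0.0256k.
(0.677, -1.221, -2.655)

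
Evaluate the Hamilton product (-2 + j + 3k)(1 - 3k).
7 - 3i + j + 9k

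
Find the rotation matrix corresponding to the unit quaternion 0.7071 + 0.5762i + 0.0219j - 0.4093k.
[[0.664, 0.6041, -0.4407], [-0.5536, 0.0009, -0.8328], [-0.5026, 0.7969, 0.335]]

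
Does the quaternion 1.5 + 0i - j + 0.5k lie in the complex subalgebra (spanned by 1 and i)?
No. The quaternion 1.5 - j + 0.5k has j-coefficient y = -1 and k-coefficient z = 0.5, not both zero, so it does not lie in the complex subalgebra spanned by 1 and i.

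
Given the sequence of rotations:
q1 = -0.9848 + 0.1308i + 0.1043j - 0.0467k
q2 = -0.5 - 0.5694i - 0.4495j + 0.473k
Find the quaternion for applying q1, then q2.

q2 · q1 = 0.6358 + 0.467i + 0.4258j - 0.4431k
0.6358 + 0.467i + 0.4258j - 0.4431k


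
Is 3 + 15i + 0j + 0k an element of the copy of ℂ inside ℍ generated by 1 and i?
Yes. The quaternion 3 + 15i has j- and k-coefficients y = z = 0, so it lies in the complex subalgebra spanned by 1 and i.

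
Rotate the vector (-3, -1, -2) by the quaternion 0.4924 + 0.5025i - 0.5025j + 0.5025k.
(1.01, 2.04, -2.969)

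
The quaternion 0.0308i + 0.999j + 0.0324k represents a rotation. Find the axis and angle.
axis = (0.0308, 0.999, 0.0324), θ = π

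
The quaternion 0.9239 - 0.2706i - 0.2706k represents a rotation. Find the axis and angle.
axis = (-√2/2, 0, -√2/2), θ = π/4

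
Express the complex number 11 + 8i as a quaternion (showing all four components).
11 + 8i + 0j + 0k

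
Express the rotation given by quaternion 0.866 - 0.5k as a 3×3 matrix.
[[0.5, 0.866, 0], [-0.866, 0.5, 0], [0, 0, 1]]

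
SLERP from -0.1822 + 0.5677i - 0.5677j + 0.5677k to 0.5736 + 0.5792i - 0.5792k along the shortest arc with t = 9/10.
-0.5854 - 0.4807i - 0.0834j + 0.6475k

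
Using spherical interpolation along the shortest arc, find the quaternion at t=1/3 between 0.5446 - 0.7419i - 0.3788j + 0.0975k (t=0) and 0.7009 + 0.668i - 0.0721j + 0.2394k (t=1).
0.1224 - 0.9499i - 0.2856j - 0.0331k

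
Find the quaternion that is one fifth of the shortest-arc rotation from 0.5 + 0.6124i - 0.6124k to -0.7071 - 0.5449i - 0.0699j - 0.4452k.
0.6115 + 0.6689i + 0.0174j - 0.4223k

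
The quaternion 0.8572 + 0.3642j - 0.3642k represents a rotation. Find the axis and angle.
axis = (0, √2/2, -√2/2), θ = 62°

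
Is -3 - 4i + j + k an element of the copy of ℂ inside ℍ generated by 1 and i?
No. The quaternion -3 - 4i + j + k has j-coefficient y = 1 and k-coefficient z = 1, not both zero, so it does not lie in the complex subalgebra spanned by 1 and i.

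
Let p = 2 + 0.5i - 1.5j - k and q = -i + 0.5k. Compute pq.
1 - 2.75i + 0.75j - 0.5k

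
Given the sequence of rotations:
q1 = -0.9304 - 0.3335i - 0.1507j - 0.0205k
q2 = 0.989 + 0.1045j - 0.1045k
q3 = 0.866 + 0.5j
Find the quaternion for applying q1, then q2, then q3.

q2 · q1 = -0.9066 - 0.3477i - 0.2114j + 0.1118k
q3 · q2 · q1 = -0.6794 - 0.2452i - 0.6364j + 0.2707k
-0.6794 - 0.2452i - 0.6364j + 0.2707k


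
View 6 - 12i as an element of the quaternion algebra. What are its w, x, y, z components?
6 - 12i + 0j + 0k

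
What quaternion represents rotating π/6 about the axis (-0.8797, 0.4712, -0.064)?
0.9659 - 0.2277i + 0.122j - 0.0166k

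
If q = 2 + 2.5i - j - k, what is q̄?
2 - 2.5i + j + k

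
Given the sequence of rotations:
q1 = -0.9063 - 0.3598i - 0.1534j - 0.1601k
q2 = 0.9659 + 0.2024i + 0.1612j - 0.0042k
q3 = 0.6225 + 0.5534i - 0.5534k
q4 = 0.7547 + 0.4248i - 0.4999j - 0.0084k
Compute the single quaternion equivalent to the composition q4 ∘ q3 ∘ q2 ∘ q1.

q2 · q1 = -0.7785 - 0.5574i - 0.2603j - 0.1239k
q3 · q2 · q1 = -0.2447 - 0.9219i + 0.215j + 0.2096k
q4 · q3 · q2 · q1 = 0.3162 - 0.9027i + 0.2033j - 0.2093k
0.3162 - 0.9027i + 0.2033j - 0.2093k


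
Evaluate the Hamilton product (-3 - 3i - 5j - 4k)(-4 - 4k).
-4 + 32i + 8j + 28k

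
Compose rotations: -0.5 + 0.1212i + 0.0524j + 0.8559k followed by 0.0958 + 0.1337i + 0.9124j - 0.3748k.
0.2089 + 0.7453i - 0.611j + 0.1658k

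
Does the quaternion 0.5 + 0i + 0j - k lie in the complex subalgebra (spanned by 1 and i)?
No. The quaternion 0.5 - k has j-coefficient y = 0 and k-coefficient z = -1, not both zero, so it does not lie in the complex subalgebra spanned by 1 and i.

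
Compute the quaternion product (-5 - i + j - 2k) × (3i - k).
1 - 16i - 7j + 2k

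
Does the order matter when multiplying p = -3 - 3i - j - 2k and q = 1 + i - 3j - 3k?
Yes: pq = -9 - 9i - 3j + 17k ≠ -9 - 3i + 19j - 3k = qp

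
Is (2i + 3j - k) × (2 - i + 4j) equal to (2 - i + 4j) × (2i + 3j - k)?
No: pq = -10 + 8i + 7j + 9k ≠ -10 + 5j - 13k = qp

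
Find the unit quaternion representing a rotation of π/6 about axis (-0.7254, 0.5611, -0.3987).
0.9659 - 0.1877i + 0.1452j - 0.1032k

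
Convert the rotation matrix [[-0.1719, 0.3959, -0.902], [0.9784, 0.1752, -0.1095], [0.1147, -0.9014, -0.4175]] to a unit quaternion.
-0.3827 + 0.5173i + 0.6642j - 0.3805k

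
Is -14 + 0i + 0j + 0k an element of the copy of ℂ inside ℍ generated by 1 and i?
Yes. The quaternion -14 has j- and k-coefficients y = z = 0, so it lies in the complex subalgebra spanned by 1 and i.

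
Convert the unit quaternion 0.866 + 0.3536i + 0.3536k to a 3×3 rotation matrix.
[[0.7499, -0.6124, 0.2501], [0.6124, 0.4999, -0.6124], [0.2501, 0.6124, 0.7499]]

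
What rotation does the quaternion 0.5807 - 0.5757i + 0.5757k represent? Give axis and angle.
axis = (-√2/2, 0, √2/2), θ = 109°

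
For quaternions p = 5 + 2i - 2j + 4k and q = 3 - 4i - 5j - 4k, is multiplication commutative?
No: pq = 29 + 14i - 39j - 26k ≠ 29 - 42i - 23j + 10k = qp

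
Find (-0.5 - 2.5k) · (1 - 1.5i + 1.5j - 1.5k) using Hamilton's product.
-4.25 + 4.5i + 3j - 1.75k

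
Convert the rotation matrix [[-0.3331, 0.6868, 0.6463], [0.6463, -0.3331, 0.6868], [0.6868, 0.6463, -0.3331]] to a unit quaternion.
-0.0175 + 0.5773i + 0.5773j + 0.5773k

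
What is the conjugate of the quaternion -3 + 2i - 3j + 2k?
-3 - 2i + 3j - 2k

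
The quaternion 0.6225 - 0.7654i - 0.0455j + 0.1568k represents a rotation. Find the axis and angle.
axis = (-0.978, -0.0581, 0.2004), θ = 103°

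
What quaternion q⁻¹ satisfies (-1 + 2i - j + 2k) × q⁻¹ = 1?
-0.1 - 0.2i + 0.1j - 0.2k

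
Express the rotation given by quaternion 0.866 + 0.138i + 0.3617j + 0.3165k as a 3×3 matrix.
[[0.538, -0.4483, 0.7138], [0.648, 0.7616, -0.0101], [-0.5391, 0.468, 0.7003]]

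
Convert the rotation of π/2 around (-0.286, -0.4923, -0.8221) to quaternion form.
0.7071 - 0.2022i - 0.3481j - 0.5813k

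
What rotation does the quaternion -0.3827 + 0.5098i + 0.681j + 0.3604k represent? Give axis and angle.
axis = (0.5518, 0.7371, 0.3901), θ = 5π/4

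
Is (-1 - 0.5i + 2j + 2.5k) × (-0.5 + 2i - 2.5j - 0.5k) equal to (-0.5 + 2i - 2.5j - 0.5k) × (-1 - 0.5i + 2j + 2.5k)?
No: pq = 7.75 + 3.5i + 6.25j - 3.5k ≠ 7.75 - 7i - 3.25j + 2k = qp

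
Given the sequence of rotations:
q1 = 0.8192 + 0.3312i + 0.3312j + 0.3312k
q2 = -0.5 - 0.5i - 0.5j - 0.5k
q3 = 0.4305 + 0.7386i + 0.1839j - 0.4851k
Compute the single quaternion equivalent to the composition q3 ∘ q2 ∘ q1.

q2 · q1 = 0.0872 - 0.5752i - 0.5752j - 0.5752k
q3 · q2 · q1 = 0.2891 - 0.568i + 0.4723j - 0.609k
0.2891 - 0.568i + 0.4723j - 0.609k


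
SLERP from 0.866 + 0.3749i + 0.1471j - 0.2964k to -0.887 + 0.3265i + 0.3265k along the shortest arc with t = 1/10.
0.8904 + 0.3077i + 0.1347j - 0.3073k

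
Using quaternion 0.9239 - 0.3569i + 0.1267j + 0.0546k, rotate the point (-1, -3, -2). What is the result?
(-0.778, -3.575, 0.784)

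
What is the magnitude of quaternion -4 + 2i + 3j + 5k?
√54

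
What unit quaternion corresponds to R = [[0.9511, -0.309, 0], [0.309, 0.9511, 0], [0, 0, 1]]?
0.9877 + 0.1564k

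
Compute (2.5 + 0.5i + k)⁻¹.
0.3333 - 0.0667i - 0.1333k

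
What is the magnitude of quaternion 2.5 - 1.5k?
2.915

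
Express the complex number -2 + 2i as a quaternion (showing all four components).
-2 + 2i + 0j + 0k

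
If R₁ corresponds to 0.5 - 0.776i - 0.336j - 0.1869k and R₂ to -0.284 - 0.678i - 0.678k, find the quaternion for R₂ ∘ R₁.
-0.7948 - 0.3464i + 0.4948j - 0.0581k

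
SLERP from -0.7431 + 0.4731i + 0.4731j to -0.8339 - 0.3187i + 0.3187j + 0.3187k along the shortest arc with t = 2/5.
-0.8633 + 0.1673i + 0.4541j + 0.1434k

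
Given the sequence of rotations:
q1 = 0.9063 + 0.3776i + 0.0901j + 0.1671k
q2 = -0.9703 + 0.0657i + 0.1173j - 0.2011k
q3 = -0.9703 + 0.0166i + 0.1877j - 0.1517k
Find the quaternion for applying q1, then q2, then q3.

q2 · q1 = -0.8812 - 0.2691i - 0.068j - 0.3828k
q3 · q2 · q1 = 0.8142 + 0.1643i - 0.0522j + 0.5545k
0.8142 + 0.1643i - 0.0522j + 0.5545k


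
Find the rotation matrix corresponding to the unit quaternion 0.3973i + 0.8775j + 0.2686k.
[[-0.6843, 0.6973, 0.2134], [0.6973, 0.54, 0.4714], [0.2134, 0.4714, -0.8557]]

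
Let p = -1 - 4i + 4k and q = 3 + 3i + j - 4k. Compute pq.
25 - 19i - 5j + 12k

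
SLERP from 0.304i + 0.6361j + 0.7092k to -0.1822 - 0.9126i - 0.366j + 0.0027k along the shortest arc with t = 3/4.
0.1485 + 0.8344i + 0.4878j + 0.209k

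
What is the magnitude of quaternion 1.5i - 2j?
2.5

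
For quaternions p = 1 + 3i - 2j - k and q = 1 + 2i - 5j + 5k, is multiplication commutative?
No: pq = -10 - 10i - 24j - 7k ≠ -10 + 20i + 10j + 15k = qp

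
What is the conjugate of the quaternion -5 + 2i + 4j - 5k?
-5 - 2i - 4j + 5k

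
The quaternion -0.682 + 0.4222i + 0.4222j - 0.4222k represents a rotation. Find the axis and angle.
axis = (√3/3, √3/3, -√3/3), θ = 266°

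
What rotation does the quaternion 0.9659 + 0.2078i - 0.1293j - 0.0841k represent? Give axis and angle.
axis = (0.803, -0.4996, -0.325), θ = π/6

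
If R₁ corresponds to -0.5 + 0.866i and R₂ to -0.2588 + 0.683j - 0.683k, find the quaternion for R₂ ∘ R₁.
0.1294 - 0.2241i - 0.933j - 0.25k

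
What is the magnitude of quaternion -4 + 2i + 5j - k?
√46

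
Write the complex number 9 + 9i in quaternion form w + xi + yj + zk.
9 + 9i + 0j + 0k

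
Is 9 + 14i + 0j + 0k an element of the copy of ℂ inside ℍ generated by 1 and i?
Yes. The quaternion 9 + 14i has j- and k-coefficients y = z = 0, so it lies in the complex subalgebra spanned by 1 and i.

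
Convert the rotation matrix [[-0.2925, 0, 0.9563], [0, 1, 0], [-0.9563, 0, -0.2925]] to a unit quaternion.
0.5948 + 0.8039j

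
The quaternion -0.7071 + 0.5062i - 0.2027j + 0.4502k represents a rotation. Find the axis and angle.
axis = (0.7159, -0.2867, 0.6367), θ = 3π/2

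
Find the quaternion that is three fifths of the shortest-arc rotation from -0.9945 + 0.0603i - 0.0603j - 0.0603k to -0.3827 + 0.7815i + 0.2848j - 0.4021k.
-0.7435 + 0.5697i + 0.168j - 0.3072k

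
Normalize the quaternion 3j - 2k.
0.8321j - 0.5547k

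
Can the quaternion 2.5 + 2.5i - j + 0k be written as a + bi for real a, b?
No. The quaternion 2.5 + 2.5i - j has j-coefficient y = -1 and k-coefficient z = 0, not both zero, so it does not lie in the complex subalgebra spanned by 1 and i.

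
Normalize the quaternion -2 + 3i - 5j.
-0.3244 + 0.4867i - 0.8111j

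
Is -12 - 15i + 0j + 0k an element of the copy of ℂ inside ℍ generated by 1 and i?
Yes. The quaternion -12 - 15i has j- and k-coefficients y = z = 0, so it lies in the complex subalgebra spanned by 1 and i.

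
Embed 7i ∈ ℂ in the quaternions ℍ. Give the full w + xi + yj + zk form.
0 + 7i + 0j + 0k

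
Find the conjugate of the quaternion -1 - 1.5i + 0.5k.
-1 + 1.5i - 0.5k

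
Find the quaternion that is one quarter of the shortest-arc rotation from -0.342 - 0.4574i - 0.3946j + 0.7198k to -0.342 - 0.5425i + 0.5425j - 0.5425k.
-0.1809 - 0.2133i - 0.5235j + 0.8048k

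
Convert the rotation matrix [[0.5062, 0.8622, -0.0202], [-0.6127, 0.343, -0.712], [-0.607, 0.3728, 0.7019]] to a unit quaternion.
0.7986 + 0.3396i + 0.1837j - 0.4617k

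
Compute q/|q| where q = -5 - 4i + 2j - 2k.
-0.7143 - 0.5714i + 0.2857j - 0.2857k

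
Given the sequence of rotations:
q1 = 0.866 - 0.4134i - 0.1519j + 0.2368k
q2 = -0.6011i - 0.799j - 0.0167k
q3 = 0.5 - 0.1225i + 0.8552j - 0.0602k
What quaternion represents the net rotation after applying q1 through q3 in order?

q2 · q1 = -0.3659 - 0.7123i - 0.5427j - 0.2535k
q3 · q2 · q1 = 0.1786 - 0.5608i - 0.5724j + 0.5709k
0.1786 - 0.5608i - 0.5724j + 0.5709k


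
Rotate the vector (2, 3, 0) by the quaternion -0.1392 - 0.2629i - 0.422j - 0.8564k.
(-1.696, -0.895, 3.054)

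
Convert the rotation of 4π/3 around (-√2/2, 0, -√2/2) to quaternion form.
-0.5 - 0.6124i - 0.6124k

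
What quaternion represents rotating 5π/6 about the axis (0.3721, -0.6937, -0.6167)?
0.2588 + 0.3594i - 0.6701j - 0.5957k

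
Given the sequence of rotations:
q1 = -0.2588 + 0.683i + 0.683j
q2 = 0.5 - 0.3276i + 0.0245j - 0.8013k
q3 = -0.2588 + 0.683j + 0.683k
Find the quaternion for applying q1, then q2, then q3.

q2 · q1 = 0.0776 + 0.9736i - 0.2121j - 0.0331k
q3 · q2 · q1 = 0.1474 - 0.1297i + 0.7729j - 0.6034k
0.1474 - 0.1297i + 0.7729j - 0.6034k


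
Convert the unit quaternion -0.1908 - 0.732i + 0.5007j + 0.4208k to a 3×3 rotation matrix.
[[0.1445, -0.5724, -0.8071], [-0.8936, -0.4258, 0.1421], [-0.425, 0.7007, -0.573]]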